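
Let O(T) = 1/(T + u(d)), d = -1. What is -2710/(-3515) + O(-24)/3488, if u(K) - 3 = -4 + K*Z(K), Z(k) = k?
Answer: 45371201/58849536 ≈ 0.77097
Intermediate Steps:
u(K) = -1 + K² (u(K) = 3 + (-4 + K*K) = 3 + (-4 + K²) = -1 + K²)
O(T) = 1/T (O(T) = 1/(T + (-1 + (-1)²)) = 1/(T + (-1 + 1)) = 1/(T + 0) = 1/T)
-2710/(-3515) + O(-24)/3488 = -2710/(-3515) + 1/(-24*3488) = -2710*(-1/3515) - 1/24*1/3488 = 542/703 - 1/83712 = 45371201/58849536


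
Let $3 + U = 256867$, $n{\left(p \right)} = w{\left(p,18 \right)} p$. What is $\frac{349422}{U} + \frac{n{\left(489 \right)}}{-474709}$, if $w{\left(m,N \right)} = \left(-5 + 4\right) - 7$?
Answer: $\frac{83439310083}{60967826288} \approx 1.3686$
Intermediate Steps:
$w{\left(m,N \right)} = -8$ ($w{\left(m,N \right)} = -1 - 7 = -8$)
$n{\left(p \right)} = - 8 p$
$U = 256864$ ($U = -3 + 256867 = 256864$)
$\frac{349422}{U} + \frac{n{\left(489 \right)}}{-474709} = \frac{349422}{256864} + \frac{\left(-8\right) 489}{-474709} = 349422 \cdot \frac{1}{256864} - - \frac{3912}{474709} = \frac{174711}{128432} + \frac{3912}{474709} = \frac{83439310083}{60967826288}$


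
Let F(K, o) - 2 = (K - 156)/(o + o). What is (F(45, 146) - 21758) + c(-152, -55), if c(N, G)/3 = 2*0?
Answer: -6352863/292 ≈ -21756.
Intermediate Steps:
c(N, G) = 0 (c(N, G) = 3*(2*0) = 3*0 = 0)
F(K, o) = 2 + (-156 + K)/(2*o) (F(K, o) = 2 + (K - 156)/(o + o) = 2 + (-156 + K)/((2*o)) = 2 + (-156 + K)*(1/(2*o)) = 2 + (-156 + K)/(2*o))
(F(45, 146) - 21758) + c(-152, -55) = ((1/2)*(-156 + 45 + 4*146)/146 - 21758) + 0 = ((1/2)*(1/146)*(-156 + 45 + 584) - 21758) + 0 = ((1/2)*(1/146)*473 - 21758) + 0 = (473/292 - 21758) + 0 = -6352863/292 + 0 = -6352863/292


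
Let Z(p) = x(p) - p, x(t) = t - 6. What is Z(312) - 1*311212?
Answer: -311218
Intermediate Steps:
x(t) = -6 + t
Z(p) = -6 (Z(p) = (-6 + p) - p = -6)
Z(312) - 1*311212 = -6 - 1*311212 = -6 - 311212 = -311218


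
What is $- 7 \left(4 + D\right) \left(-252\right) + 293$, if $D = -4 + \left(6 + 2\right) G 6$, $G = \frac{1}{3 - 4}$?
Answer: $-84379$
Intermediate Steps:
$G = -1$ ($G = \frac{1}{-1} = -1$)
$D = -52$ ($D = -4 + \left(6 + 2\right) \left(-1\right) 6 = -4 + 8 \left(-1\right) 6 = -4 - 48 = -52$)
$- 7 \left(4 + D\right) \left(-252\right) + 293 = - 7 \left(4 - 52\right) \left(-252\right) + 293 = \left(-7\right) \left(-48\right) \left(-252\right) + 293 = 336 \left(-252\right) + 293 = -84672 + 293 = -84379$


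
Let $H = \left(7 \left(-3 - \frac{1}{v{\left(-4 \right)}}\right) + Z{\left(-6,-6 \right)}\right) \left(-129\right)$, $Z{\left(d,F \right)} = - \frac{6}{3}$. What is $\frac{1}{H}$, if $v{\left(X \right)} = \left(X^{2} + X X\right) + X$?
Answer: $\frac{4}{11997} \approx 0.00033342$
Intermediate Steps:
$Z{\left(d,F \right)} = -2$ ($Z{\left(d,F \right)} = \left(-6\right) \frac{1}{3} = -2$)
$v{\left(X \right)} = X + 2 X^{2}$ ($v{\left(X \right)} = \left(X^{2} + X^{2}\right) + X = 2 X^{2} + X = X + 2 X^{2}$)
$H = \frac{11997}{4}$ ($H = \left(7 \left(-3 - \frac{1}{\left(-4\right) \left(1 + 2 \left(-4\right)\right)}\right) - 2\right) \left(-129\right) = \left(7 \left(-3 - \frac{1}{\left(-4\right) \left(1 - 8\right)}\right) - 2\right) \left(-129\right) = \left(7 \left(-3 - \frac{1}{\left(-4\right) \left(-7\right)}\right) - 2\right) \left(-129\right) = \left(7 \left(-3 - \frac{1}{28}\right) - 2\right) \left(-129\right) = \left(7 \left(- \frac{85}{28}\right) - 2\right) \left(-129\right) = \left(- \frac{85}{4} - 2\right) \left(-129\right) = \left(- \frac{93}{4}\right) \left(-129\right) = \frac{11997}{4} \approx 2999.3$)
$\frac{1}{H} = \frac{1}{\frac{11997}{4}} = \frac{4}{11997}$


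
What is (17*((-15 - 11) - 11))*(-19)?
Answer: 11951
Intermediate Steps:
(17*((-15 - 11) - 11))*(-19) = (17*(-26 - 11))*(-19) = (17*(-37))*(-19) = -629*(-19) = 11951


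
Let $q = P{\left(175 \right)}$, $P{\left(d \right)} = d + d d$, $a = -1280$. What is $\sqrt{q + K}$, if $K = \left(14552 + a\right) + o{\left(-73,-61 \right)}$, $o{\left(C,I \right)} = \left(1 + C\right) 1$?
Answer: $20 \sqrt{110} \approx 209.76$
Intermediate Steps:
$o{\left(C,I \right)} = 1 + C$
$P{\left(d \right)} = d + d^{2}$
$K = 13200$ ($K = \left(14552 - 1280\right) + \left(1 - 73\right) = 13272 - 72 = 13200$)
$q = 30800$ ($q = 175 \left(1 + 175\right) = 175 \cdot 176 = 30800$)
$\sqrt{q + K} = \sqrt{30800 + 13200} = \sqrt{44000} = 20 \sqrt{110}$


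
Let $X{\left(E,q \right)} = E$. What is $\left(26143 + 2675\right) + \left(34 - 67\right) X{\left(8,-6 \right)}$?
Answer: $28554$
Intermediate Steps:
$\left(26143 + 2675\right) + \left(34 - 67\right) X{\left(8,-6 \right)} = \left(26143 + 2675\right) + \left(34 - 67\right) 8 = 28818 - 264 = 28554$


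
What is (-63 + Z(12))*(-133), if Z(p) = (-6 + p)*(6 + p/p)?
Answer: 2793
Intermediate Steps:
Z(p) = -42 + 7*p (Z(p) = (-6 + p)*(6 + 1) = (-6 + p)*7 = -42 + 7*p)
(-63 + Z(12))*(-133) = (-63 + (-42 + 7*12))*(-133) = (-63 + (-42 + 84))*(-133) = (-63 + 42)*(-133) = -21*(-133) = 2793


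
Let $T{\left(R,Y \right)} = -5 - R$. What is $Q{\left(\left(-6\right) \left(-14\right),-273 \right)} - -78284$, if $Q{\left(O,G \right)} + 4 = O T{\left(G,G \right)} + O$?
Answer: $100876$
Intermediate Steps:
$Q{\left(O,G \right)} = -4 + O + O \left(-5 - G\right)$ ($Q{\left(O,G \right)} = -4 + \left(O \left(-5 - G\right) + O\right) = -4 + \left(O + O \left(-5 - G\right)\right) = -4 + O + O \left(-5 - G\right)$)
$Q{\left(\left(-6\right) \left(-14\right),-273 \right)} - -78284 = \left(-4 - -84 - \left(-6\right) \left(-14\right) \left(5 - 273\right)\right) - -78284 = \left(-4 + 84 - 84 \left(-268\right)\right) + 78284 = \left(-4 + 84 + 22512\right) + 78284 = 22592 + 78284 = 100876$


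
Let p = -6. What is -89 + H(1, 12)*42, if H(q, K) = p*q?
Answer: -341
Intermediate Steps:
H(q, K) = -6*q
-89 + H(1, 12)*42 = -89 - 6*1*42 = -89 - 6*42 = -89 - 252 = -341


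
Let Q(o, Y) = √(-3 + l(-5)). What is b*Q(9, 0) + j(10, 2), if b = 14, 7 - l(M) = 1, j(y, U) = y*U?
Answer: 20 + 14*√3 ≈ 44.249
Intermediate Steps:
j(y, U) = U*y
l(M) = 6 (l(M) = 7 - 1*1 = 7 - 1 = 6)
Q(o, Y) = √3 (Q(o, Y) = √(-3 + 6) = √3)
b*Q(9, 0) + j(10, 2) = 14*√3 + 2*10 = 14*√3 + 20 = 20 + 14*√3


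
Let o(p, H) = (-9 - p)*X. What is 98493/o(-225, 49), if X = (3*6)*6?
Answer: 32831/7776 ≈ 4.2221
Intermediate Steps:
X = 108 (X = 18*6 = 108)
o(p, H) = -972 - 108*p (o(p, H) = (-9 - p)*108 = -972 - 108*p)
98493/o(-225, 49) = 98493/(-972 - 108*(-225)) = 98493/(-972 + 24300) = 98493/23328 = 98493*(1/23328) = 32831/7776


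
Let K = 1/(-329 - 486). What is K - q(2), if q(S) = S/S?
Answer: -816/815 ≈ -1.0012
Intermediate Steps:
q(S) = 1
K = -1/815 (K = 1/(-815) = -1/815 ≈ -0.0012270)
K - q(2) = -1/815 - 1*1 = -1/815 - 1 = -816/815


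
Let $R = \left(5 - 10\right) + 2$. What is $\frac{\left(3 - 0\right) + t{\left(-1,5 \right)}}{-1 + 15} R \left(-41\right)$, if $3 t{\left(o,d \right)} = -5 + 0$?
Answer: $\frac{82}{7} \approx 11.714$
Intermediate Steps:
$t{\left(o,d \right)} = - \frac{5}{3}$ ($t{\left(o,d \right)} = \frac{-5 + 0}{3} = \frac{1}{3} \left(-5\right) = - \frac{5}{3}$)
$R = -3$ ($R = -5 + 2 = -3$)
$\frac{\left(3 - 0\right) + t{\left(-1,5 \right)}}{-1 + 15} R \left(-41\right) = \frac{\left(3 - 0\right) - \frac{5}{3}}{-1 + 15} \left(-3\right) \left(-41\right) = \frac{\left(3 + 0\right) - \frac{5}{3}}{14} \left(-3\right) \left(-41\right) = \left(3 - \frac{5}{3}\right) \frac{1}{14} \left(-3\right) \left(-41\right) = \frac{4}{3} \cdot \frac{1}{14} \left(-3\right) \left(-41\right) = \frac{2}{21} \left(-3\right) \left(-41\right) = \left(- \frac{2}{7}\right) \left(-41\right) = \frac{82}{7}$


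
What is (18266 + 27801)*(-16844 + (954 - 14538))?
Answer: -1401726676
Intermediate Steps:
(18266 + 27801)*(-16844 + (954 - 14538)) = 46067*(-16844 - 13584) = 46067*(-30428) = -1401726676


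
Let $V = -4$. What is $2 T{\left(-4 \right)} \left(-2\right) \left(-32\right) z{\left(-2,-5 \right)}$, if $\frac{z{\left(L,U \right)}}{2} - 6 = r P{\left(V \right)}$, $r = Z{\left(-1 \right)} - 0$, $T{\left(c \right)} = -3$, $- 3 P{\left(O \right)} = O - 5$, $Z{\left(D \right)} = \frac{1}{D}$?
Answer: $-2304$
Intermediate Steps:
$P{\left(O \right)} = \frac{5}{3} - \frac{O}{3}$ ($P{\left(O \right)} = - \frac{O - 5}{3} = - \frac{-5 + O}{3} = \frac{5}{3} - \frac{O}{3}$)
$r = -1$ ($r = \frac{1}{-1} - 0 = -1 + 0 = -1$)
$z{\left(L,U \right)} = 6$ ($z{\left(L,U \right)} = 12 + 2 \left(- (\frac{5}{3} - - \frac{4}{3})\right) = 12 + 2 \left(- (\frac{5}{3} + \frac{4}{3})\right) = 12 + 2 \left(\left(-1\right) 3\right) = 12 + 2 \left(-3\right) = 12 - 6 = 6$)
$2 T{\left(-4 \right)} \left(-2\right) \left(-32\right) z{\left(-2,-5 \right)} = 2 \left(-3\right) \left(-2\right) \left(-32\right) 6 = \left(-6\right) \left(-2\right) \left(-32\right) 6 = 12 \left(-32\right) 6 = \left(-384\right) 6 = -2304$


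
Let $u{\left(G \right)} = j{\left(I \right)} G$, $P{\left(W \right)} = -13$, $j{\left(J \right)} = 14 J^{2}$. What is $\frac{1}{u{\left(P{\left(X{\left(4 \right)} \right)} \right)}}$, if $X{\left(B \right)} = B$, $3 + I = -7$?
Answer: $- \frac{1}{18200} \approx -5.4945 \cdot 10^{-5}$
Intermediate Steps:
$I = -10$ ($I = -3 - 7 = -10$)
$u{\left(G \right)} = 1400 G$ ($u{\left(G \right)} = 14 \left(-10\right)^{2} G = 14 \cdot 100 G = 1400 G$)
$\frac{1}{u{\left(P{\left(X{\left(4 \right)} \right)} \right)}} = \frac{1}{1400 \left(-13\right)} = \frac{1}{-18200} = - \frac{1}{18200}$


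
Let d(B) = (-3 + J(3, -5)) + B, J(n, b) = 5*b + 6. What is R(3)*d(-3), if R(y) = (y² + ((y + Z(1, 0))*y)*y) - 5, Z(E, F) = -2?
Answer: -325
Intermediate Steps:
J(n, b) = 6 + 5*b
d(B) = -22 + B (d(B) = (-3 + (6 + 5*(-5))) + B = (-3 + (6 - 25)) + B = (-3 - 19) + B = -22 + B)
R(y) = -5 + y² + y²*(-2 + y) (R(y) = (y² + ((y - 2)*y)*y) - 5 = (y² + ((-2 + y)*y)*y) - 5 = (y² + (y*(-2 + y))*y) - 5 = (y² + y²*(-2 + y)) - 5 = -5 + y² + y²*(-2 + y))
R(3)*d(-3) = (-5 + 3³ - 1*3²)*(-22 - 3) = (-5 + 27 - 1*9)*(-25) = (-5 + 27 - 9)*(-25) = 13*(-25) = -325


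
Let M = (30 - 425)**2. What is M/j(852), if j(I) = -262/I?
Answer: -66466650/131 ≈ -5.0738e+5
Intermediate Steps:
M = 156025 (M = (-395)**2 = 156025)
M/j(852) = 156025/((-262/852)) = 156025/((-262*1/852)) = 156025/(-131/426) = 156025*(-426/131) = -66466650/131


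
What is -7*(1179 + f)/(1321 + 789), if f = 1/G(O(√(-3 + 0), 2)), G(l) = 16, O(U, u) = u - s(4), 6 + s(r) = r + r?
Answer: -26411/6752 ≈ -3.9116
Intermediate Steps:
s(r) = -6 + 2*r (s(r) = -6 + (r + r) = -6 + 2*r)
O(U, u) = -2 + u (O(U, u) = u - (-6 + 2*4) = u - (-6 + 8) = u - 1*2 = u - 2 = -2 + u)
f = 1/16 ≈ 0.062500
-7*(1179 + f)/(1321 + 789) = -7*(1179 + 1/16)/(1321 + 789) = -132055/(16*2110) = -7*3773/6752 = -26411/6752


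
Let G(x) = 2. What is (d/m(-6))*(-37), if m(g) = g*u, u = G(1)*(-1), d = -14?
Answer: 259/6 ≈ 43.167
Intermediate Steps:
u = -2 (u = 2*(-1) = -2)
m(g) = -2*g (m(g) = g*(-2) = -2*g)
(d/m(-6))*(-37) = -14/((-2*(-6)))*(-37) = -14/12*(-37) = -14*1/12*(-37) = -7/6*(-37) = 259/6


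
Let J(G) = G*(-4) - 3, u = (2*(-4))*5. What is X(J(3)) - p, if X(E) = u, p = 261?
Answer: -301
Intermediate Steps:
u = -40 (u = -8*5 = -40)
J(G) = -3 - 4*G (J(G) = -4*G - 3 = -3 - 4*G)
X(E) = -40
X(J(3)) - p = -40 - 1*261 = -40 - 261 = -301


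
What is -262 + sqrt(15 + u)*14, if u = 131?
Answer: -262 + 14*sqrt(146) ≈ -92.837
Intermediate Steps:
-262 + sqrt(15 + u)*14 = -262 + sqrt(15 + 131)*14 = -262 + sqrt(146)*14 = -262 + 14*sqrt(146)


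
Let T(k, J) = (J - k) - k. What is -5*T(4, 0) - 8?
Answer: 32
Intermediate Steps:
T(k, J) = J - 2*k
-5*T(4, 0) - 8 = -5*(0 - 2*4) - 8 = -5*(0 - 8) - 8 = -5*(-8) - 8 = 40 - 8 = 32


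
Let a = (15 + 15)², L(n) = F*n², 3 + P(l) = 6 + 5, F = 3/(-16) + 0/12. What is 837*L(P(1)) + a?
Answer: -9144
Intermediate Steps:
F = -3/16 (F = 3*(-1/16) + 0*(1/12) = -3/16 + 0 = -3/16 ≈ -0.18750)
P(l) = 8 (P(l) = -3 + (6 + 5) = -3 + 11 = 8)
L(n) = -3*n²/16
a = 900 (a = 30² = 900)
837*L(P(1)) + a = 837*(-3/16*8²) + 900 = 837*(-3/16*64) + 900 = 837*(-12) + 900 = -10044 + 900 = -9144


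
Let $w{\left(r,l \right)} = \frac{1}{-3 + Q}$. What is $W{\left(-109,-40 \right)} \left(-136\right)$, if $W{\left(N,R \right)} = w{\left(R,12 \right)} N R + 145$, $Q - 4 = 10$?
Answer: $- \frac{809880}{11} \approx -73626.0$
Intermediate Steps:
$Q = 14$ ($Q = 4 + 10 = 14$)
$w{\left(r,l \right)} = \frac{1}{11}$ ($w{\left(r,l \right)} = \frac{1}{-3 + 14} = \frac{1}{11}$)
$W{\left(N,R \right)} = 145 + \frac{N R}{11}$ ($W{\left(N,R \right)} = \frac{N}{11} R + 145 = \frac{N R}{11} + 145 = 145 + \frac{N R}{11}$)
$W{\left(-109,-40 \right)} \left(-136\right) = \left(145 + \frac{1}{11} \left(-109\right) \left(-40\right)\right) \left(-136\right) = \left(145 + \frac{4360}{11}\right) \left(-136\right) = \frac{5955}{11} \left(-136\right) = - \frac{809880}{11}$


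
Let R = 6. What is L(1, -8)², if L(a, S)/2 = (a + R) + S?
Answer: 4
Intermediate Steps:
L(a, S) = 12 + 2*S + 2*a (L(a, S) = 2*((a + 6) + S) = 2*((6 + a) + S) = 2*(6 + S + a) = 12 + 2*S + 2*a)
L(1, -8)² = (12 + 2*(-8) + 2*1)² = (12 - 16 + 2)² = (-2)² = 4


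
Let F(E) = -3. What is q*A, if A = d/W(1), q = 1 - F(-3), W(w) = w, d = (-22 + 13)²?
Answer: 324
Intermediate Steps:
d = 81 (d = (-9)² = 81)
q = 4 (q = 1 - 1*(-3) = 1 + 3 = 4)
A = 81 (A = 81/1 = 81*1 = 81)
q*A = 4*81 = 324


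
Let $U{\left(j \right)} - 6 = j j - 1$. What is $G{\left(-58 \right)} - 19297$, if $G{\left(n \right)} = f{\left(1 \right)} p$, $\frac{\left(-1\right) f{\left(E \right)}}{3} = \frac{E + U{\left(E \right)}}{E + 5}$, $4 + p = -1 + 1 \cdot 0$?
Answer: $- \frac{38559}{2} \approx -19280.0$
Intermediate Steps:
$p = -5$ ($p = -4 + \left(-1 + 1 \cdot 0\right) = -4 + \left(-1 + 0\right) = -4 - 1 = -5$)
$U{\left(j \right)} = 5 + j^{2}$ ($U{\left(j \right)} = 6 + \left(j j - 1\right) = 6 + \left(j^{2} - 1\right) = 6 + \left(-1 + j^{2}\right) = 5 + j^{2}$)
$f{\left(E \right)} = - \frac{3 \left(5 + E + E^{2}\right)}{5 + E}$ ($f{\left(E \right)} = - 3 \frac{E + \left(5 + E^{2}\right)}{E + 5} = - 3 \frac{5 + E + E^{2}}{5 + E} = - \frac{3 \left(5 + E + E^{2}\right)}{5 + E}$)
$G{\left(n \right)} = \frac{35}{2}$ ($G{\left(n \right)} = \frac{3 \left(-5 - 1 - 1^{2}\right)}{5 + 1} \left(-5\right) = \frac{3 \left(-5 - 1 - 1\right)}{6} \left(-5\right) = 3 \cdot \frac{1}{6} \left(-5 - 1 - 1\right) \left(-5\right) = 3 \cdot \frac{1}{6} \left(-7\right) \left(-5\right) = \left(- \frac{7}{2}\right) \left(-5\right) = \frac{35}{2}$)
$G{\left(-58 \right)} - 19297 = \frac{35}{2} - 19297 = - \frac{38559}{2}$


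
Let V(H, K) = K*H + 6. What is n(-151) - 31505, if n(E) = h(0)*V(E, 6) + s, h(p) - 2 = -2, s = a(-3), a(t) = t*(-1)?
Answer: -31502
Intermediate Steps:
a(t) = -t
V(H, K) = 6 + H*K (V(H, K) = H*K + 6 = 6 + H*K)
s = 3 (s = -1*(-3) = 3)
h(p) = 0 (h(p) = 2 - 2 = 0)
n(E) = 3 (n(E) = 0*(6 + E*6) + 3 = 0*(6 + 6*E) + 3 = 0 + 3 = 3)
n(-151) - 31505 = 3 - 31505 = -31502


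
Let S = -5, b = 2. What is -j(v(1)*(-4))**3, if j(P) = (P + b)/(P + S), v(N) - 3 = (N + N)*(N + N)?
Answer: -17576/35937 ≈ -0.48908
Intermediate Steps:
v(N) = 3 + 4*N**2 (v(N) = 3 + (N + N)*(N + N) = 3 + (2*N)*(2*N) = 3 + 4*N**2)
j(P) = (2 + P)/(-5 + P) (j(P) = (P + 2)/(P - 5) = (2 + P)/(-5 + P))
-j(v(1)*(-4))**3 = -((2 + (3 + 4*1**2)*(-4))/(-5 + (3 + 4*1**2)*(-4)))**3 = -((2 + (3 + 4*1)*(-4))/(-5 + (3 + 4*1)*(-4)))**3 = -((2 + (3 + 4)*(-4))/(-5 + (3 + 4)*(-4)))**3 = -((2 + 7*(-4))/(-5 + 7*(-4)))**3 = -((2 - 28)/(-5 - 28))**3 = -(-26/(-33))**3 = -(-1/33*(-26))**3 = -(26/33)**3 = -1*17576/35937 = -17576/35937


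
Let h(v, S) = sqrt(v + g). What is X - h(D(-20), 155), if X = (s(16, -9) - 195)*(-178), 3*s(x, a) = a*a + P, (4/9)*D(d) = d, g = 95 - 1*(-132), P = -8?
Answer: 91136/3 - sqrt(182) ≈ 30365.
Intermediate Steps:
g = 227 (g = 95 + 132 = 227)
D(d) = 9*d/4
s(x, a) = -8/3 + a**2/3 (s(x, a) = (a*a - 8)/3 = (a**2 - 8)/3 = (-8 + a**2)/3 = -8/3 + a**2/3)
h(v, S) = sqrt(227 + v) (h(v, S) = sqrt(v + 227) = sqrt(227 + v))
X = 91136/3 (X = ((-8/3 + (1/3)*(-9)**2) - 195)*(-178) = ((-8/3 + (1/3)*81) - 195)*(-178) = ((-8/3 + 27) - 195)*(-178) = (73/3 - 195)*(-178) = -512/3*(-178) = 91136/3 ≈ 30379.)
X - h(D(-20), 155) = 91136/3 - sqrt(227 + (9/4)*(-20)) = 91136/3 - sqrt(227 - 45) = 91136/3 - sqrt(182)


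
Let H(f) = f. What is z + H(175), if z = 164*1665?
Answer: 273235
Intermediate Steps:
z = 273060
z + H(175) = 273060 + 175 = 273235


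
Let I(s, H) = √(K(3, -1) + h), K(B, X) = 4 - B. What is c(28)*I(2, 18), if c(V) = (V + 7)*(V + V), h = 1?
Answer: 1960*√2 ≈ 2771.9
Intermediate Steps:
c(V) = 2*V*(7 + V) (c(V) = (7 + V)*(2*V) = 2*V*(7 + V))
I(s, H) = √2 (I(s, H) = √((4 - 1*3) + 1) = √((4 - 3) + 1) = √(1 + 1) = √2)
c(28)*I(2, 18) = (2*28*(7 + 28))*√2 = (2*28*35)*√2 = 1960*√2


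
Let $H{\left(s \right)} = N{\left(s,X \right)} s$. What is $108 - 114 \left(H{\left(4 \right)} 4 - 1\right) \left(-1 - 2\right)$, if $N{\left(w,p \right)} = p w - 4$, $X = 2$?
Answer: $21654$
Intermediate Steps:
$N{\left(w,p \right)} = -4 + p w$
$H{\left(s \right)} = s \left(-4 + 2 s\right)$ ($H{\left(s \right)} = \left(-4 + 2 s\right) s = s \left(-4 + 2 s\right)$)
$108 - 114 \left(H{\left(4 \right)} 4 - 1\right) \left(-1 - 2\right) = 108 - 114 \left(2 \cdot 4 \left(-2 + 4\right) 4 - 1\right) \left(-1 - 2\right) = 108 - 114 \left(2 \cdot 4 \cdot 2 \cdot 4 - 1\right) \left(-3\right) = 108 - 114 \left(16 \cdot 4 - 1\right) \left(-3\right) = 108 - 114 \left(64 - 1\right) \left(-3\right) = 108 - 114 \cdot 63 \left(-3\right) = 108 - -21546 = 108 + 21546 = 21654$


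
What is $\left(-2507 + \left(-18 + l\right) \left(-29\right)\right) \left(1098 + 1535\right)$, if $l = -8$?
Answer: $-4615649$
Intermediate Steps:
$\left(-2507 + \left(-18 + l\right) \left(-29\right)\right) \left(1098 + 1535\right) = \left(-2507 + \left(-18 - 8\right) \left(-29\right)\right) \left(1098 + 1535\right) = \left(-2507 - -754\right) 2633 = \left(-2507 + 754\right) 2633 = \left(-1753\right) 2633 = -4615649$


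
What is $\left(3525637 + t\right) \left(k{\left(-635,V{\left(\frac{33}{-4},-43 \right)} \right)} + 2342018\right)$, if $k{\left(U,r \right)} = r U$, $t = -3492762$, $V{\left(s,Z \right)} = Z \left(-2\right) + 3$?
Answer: $75135911125$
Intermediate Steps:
$V{\left(s,Z \right)} = 3 - 2 Z$ ($V{\left(s,Z \right)} = - 2 Z + 3 = 3 - 2 Z$)
$k{\left(U,r \right)} = U r$
$\left(3525637 + t\right) \left(k{\left(-635,V{\left(\frac{33}{-4},-43 \right)} \right)} + 2342018\right) = \left(3525637 - 3492762\right) \left(- 635 \left(3 - -86\right) + 2342018\right) = 32875 \left(- 635 \left(3 + 86\right) + 2342018\right) = 32875 \left(\left(-635\right) 89 + 2342018\right) = 32875 \left(-56515 + 2342018\right) = 32875 \cdot 2285503 = 75135911125$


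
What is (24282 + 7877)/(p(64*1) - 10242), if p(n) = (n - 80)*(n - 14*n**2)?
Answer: 32159/906238 ≈ 0.035486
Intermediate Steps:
p(n) = (-80 + n)*(n - 14*n**2)
(24282 + 7877)/(p(64*1) - 10242) = (24282 + 7877)/((64*1)*(-80 - 14*(64*1)**2 + 1121*(64*1)) - 10242) = 32159/(64*(-80 - 14*64**2 + 1121*64) - 10242) = 32159/(64*(-80 - 14*4096 + 71744) - 10242) = 32159/(64*(-80 - 57344 + 71744) - 10242) = 32159/(64*14320 - 10242) = 32159/(916480 - 10242) = 32159/906238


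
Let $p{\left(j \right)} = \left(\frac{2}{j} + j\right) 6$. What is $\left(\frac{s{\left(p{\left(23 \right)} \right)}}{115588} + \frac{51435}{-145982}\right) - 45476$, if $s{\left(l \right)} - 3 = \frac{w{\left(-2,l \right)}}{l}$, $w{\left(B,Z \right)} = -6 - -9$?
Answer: $- \frac{407466775065812557}{8959970497896} \approx -45476.0$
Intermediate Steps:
$p{\left(j \right)} = 6 j + \frac{12}{j}$ ($p{\left(j \right)} = \left(j + \frac{2}{j}\right) 6 = 6 j + \frac{12}{j}$)
$w{\left(B,Z \right)} = 3$ ($w{\left(B,Z \right)} = -6 + 9 = 3$)
$s{\left(l \right)} = 3 + \frac{3}{l}$
$\left(\frac{s{\left(p{\left(23 \right)} \right)}}{115588} + \frac{51435}{-145982}\right) - 45476 = \left(\frac{3 + \frac{3}{6 \cdot 23 + \frac{12}{23}}}{115588} + \frac{51435}{-145982}\right) - 45476 = \left(\left(3 + \frac{3}{138 + 12 \cdot \frac{1}{23}}\right) \frac{1}{115588} + 51435 \left(- \frac{1}{145982}\right)\right) - 45476 = \left(\left(3 + \frac{3}{138 + \frac{12}{23}}\right) \frac{1}{115588} - \frac{51435}{145982}\right) - 45476 = \left(\left(3 + \frac{3}{\frac{3186}{23}}\right) \frac{1}{115588} - \frac{51435}{145982}\right) - 45476 = \left(\left(3 + 3 \cdot \frac{23}{3186}\right) \frac{1}{115588} - \frac{51435}{145982}\right) - 45476 = \left(\left(3 + \frac{23}{1062}\right) \frac{1}{115588} - \frac{51435}{145982}\right) - 45476 = \left(\frac{3209}{1062} \cdot \frac{1}{115588} - \frac{51435}{145982}\right) - 45476 = \left(\frac{3209}{122754456} - \frac{51435}{145982}\right) - 45476 = - \frac{3156703494061}{8959970497896} - 45476 = - \frac{407466775065812557}{8959970497896}$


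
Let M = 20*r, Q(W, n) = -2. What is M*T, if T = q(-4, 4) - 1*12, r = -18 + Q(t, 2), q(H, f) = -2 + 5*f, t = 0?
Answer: -2400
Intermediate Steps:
r = -20 (r = -18 - 2 = -20)
M = -400 (M = 20*(-20) = -400)
T = 6 (T = (-2 + 5*4) - 1*12 = (-2 + 20) - 12 = 18 - 12 = 6)
M*T = -400*6 = -2400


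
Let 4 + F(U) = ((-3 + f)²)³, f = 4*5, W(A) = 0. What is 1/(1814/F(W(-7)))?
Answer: 24137565/1814 ≈ 13306.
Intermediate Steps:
f = 20
F(U) = 24137565 (F(U) = -4 + ((-3 + 20)²)³ = -4 + (17²)³ = -4 + 289³ = -4 + 24137569 = 24137565)
1/(1814/F(W(-7))) = 1/(1814/24137565) = 24137565/1814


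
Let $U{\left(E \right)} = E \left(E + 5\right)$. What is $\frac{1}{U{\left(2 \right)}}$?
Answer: $\frac{1}{14} \approx 0.071429$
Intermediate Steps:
$U{\left(E \right)} = E \left(5 + E\right)$
$\frac{1}{U{\left(2 \right)}} = \frac{1}{2 \left(5 + 2\right)} = \frac{1}{2 \cdot 7} = \frac{1}{14}$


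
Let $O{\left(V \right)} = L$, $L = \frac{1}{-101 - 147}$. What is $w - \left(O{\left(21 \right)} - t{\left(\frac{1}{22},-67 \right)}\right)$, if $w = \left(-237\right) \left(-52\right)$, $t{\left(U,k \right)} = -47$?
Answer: $\frac{3044697}{248} \approx 12277.0$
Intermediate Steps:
$w = 12324$
$L = - \frac{1}{248}$ ($L = \frac{1}{-248} = - \frac{1}{248} \approx -0.0040323$)
$O{\left(V \right)} = - \frac{1}{248}$
$w - \left(O{\left(21 \right)} - t{\left(\frac{1}{22},-67 \right)}\right) = 12324 - \left(- \frac{1}{248} - -47\right) = 12324 - \left(- \frac{1}{248} + 47\right) = 12324 - \frac{11655}{248} = \frac{3044697}{248}$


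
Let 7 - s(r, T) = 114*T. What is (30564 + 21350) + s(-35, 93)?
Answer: 41319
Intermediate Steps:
s(r, T) = 7 - 114*T
(30564 + 21350) + s(-35, 93) = (30564 + 21350) + (7 - 114*93) = 51914 + (7 - 10602) = 51914 - 10595 = 41319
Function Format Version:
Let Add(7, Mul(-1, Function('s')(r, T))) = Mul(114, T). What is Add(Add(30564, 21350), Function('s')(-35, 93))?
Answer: 41319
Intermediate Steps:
Function('s')(r, T) = Add(7, Mul(-114, T)) (Function('s')(r, T) = Add(7, Mul(-1, Mul(114, T))) = Add(7, Mul(-114, T)))
Add(Add(30564, 21350), Function('s')(-35, 93)) = Add(Add(30564, 21350), Add(7, Mul(-114, 93))) = Add(51914, Add(7, -10602)) = Add(51914, -10595) = 41319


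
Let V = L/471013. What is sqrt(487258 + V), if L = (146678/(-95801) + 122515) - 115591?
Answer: 50*sqrt(396848602445679811577634)/45123516413 ≈ 698.04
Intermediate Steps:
L = 663179446/95801 (L = (146678*(-1/95801) + 122515) - 115591 = (-146678/95801 + 122515) - 115591 = 11736912837/95801 - 115591 = 663179446/95801 ≈ 6922.5)
V = 663179446/45123516413 (V = (663179446/95801)/471013 = (663179446/95801)*(1/471013) = 663179446/45123516413 ≈ 0.014697)
sqrt(487258 + V) = sqrt(487258 + 663179446/45123516413) = sqrt(21986795023545000/45123516413) = 50*sqrt(396848602445679811577634)/45123516413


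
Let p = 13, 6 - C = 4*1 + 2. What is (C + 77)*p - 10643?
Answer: -9642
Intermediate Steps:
C = 0 (C = 6 - (4*1 + 2) = 6 - (4 + 2) = 6 - 1*6 = 6 - 6 = 0)
(C + 77)*p - 10643 = (0 + 77)*13 - 10643 = 77*13 - 10643 = 1001 - 10643 = -9642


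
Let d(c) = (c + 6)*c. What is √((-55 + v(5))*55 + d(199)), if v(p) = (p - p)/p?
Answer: √37770 ≈ 194.34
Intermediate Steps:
v(p) = 0 (v(p) = 0/p = 0)
d(c) = c*(6 + c) (d(c) = (6 + c)*c = c*(6 + c))
√((-55 + v(5))*55 + d(199)) = √((-55 + 0)*55 + 199*(6 + 199)) = √(-55*55 + 199*205) = √(-3025 + 40795) = √37770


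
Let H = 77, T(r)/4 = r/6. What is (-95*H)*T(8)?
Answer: -117040/3 ≈ -39013.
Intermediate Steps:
T(r) = 2*r/3 (T(r) = 4*(r/6) = 2*r/3)
(-95*H)*T(8) = (-95*77)*((⅔)*8) = -7315*16/3 = -117040/3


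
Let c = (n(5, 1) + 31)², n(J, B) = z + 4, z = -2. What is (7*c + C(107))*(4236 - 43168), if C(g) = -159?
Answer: -290588448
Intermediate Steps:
n(J, B) = 2 (n(J, B) = -2 + 4 = 2)
c = 1089 (c = (2 + 31)² = 33² = 1089)
(7*c + C(107))*(4236 - 43168) = (7*1089 - 159)*(4236 - 43168) = (7623 - 159)*(-38932) = 7464*(-38932) = -290588448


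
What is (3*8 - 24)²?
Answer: 0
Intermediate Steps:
(3*8 - 24)² = (24 - 24)² = 0² = 0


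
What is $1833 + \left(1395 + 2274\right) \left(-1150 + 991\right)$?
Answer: $-581538$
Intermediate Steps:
$1833 + \left(1395 + 2274\right) \left(-1150 + 991\right) = 1833 + 3669 \left(-159\right) = 1833 - 583371 = -581538$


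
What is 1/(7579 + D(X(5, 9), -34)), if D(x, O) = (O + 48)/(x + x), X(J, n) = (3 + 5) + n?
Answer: 17/128850 ≈ 0.00013194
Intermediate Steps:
X(J, n) = 8 + n
D(x, O) = (48 + O)/(2*x) (D(x, O) = (48 + O)/((2*x)) = (48 + O)*(1/(2*x)) = (48 + O)/(2*x))
1/(7579 + D(X(5, 9), -34)) = 1/(7579 + (48 - 34)/(2*(8 + 9))) = 1/(7579 + (½)*14/17) = 1/(7579 + (½)*(1/17)*14) = 1/(7579 + 7/17) = 1/(128850/17) = 17/128850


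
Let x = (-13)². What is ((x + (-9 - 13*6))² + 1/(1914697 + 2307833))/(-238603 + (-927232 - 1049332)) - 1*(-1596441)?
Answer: 14932485056792285189/9353609112510 ≈ 1.5964e+6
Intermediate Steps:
x = 169
((x + (-9 - 13*6))² + 1/(1914697 + 2307833))/(-238603 + (-927232 - 1049332)) - 1*(-1596441) = ((169 + (-9 - 13*6))² + 1/(1914697 + 2307833))/(-238603 + (-927232 - 1049332)) - 1*(-1596441) = ((169 + (-9 - 78))² + 1/4222530)/(-238603 - 1976564) + 1596441 = ((169 - 87)² + 1/4222530)/(-2215167) + 1596441 = (82² + 1/4222530)*(-1/2215167) + 1596441 = (6724 + 1/4222530)*(-1/2215167) + 1596441 = (28392291721/4222530)*(-1/2215167) + 1596441 = -28392291721/9353609112510 + 1596441 = 14932485056792285189/9353609112510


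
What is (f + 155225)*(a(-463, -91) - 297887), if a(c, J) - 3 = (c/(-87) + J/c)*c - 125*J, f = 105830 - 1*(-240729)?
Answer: -12619149547096/87 ≈ -1.4505e+11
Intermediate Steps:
f = 346559 (f = 105830 + 240729 = 346559)
a(c, J) = 3 - 125*J + c*(-c/87 + J/c) (a(c, J) = 3 + ((c/(-87) + J/c)*c - 125*J) = 3 + ((c*(-1/87) + J/c)*c - 125*J) = 3 + ((-c/87 + J/c)*c - 125*J) = 3 + (c*(-c/87 + J/c) - 125*J) = 3 + (-125*J + c*(-c/87 + J/c)) = 3 - 125*J + c*(-c/87 + J/c))
(f + 155225)*(a(-463, -91) - 297887) = (346559 + 155225)*((3 - 124*(-91) - 1/87*(-463)**2) - 297887) = 501784*((3 + 11284 - 1/87*214369) - 297887) = 501784*((3 + 11284 - 214369/87) - 297887) = 501784*(767600/87 - 297887) = 501784*(-25148569/87) = -12619149547096/87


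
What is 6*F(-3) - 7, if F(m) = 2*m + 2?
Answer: -31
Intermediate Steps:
F(m) = 2 + 2*m
6*F(-3) - 7 = 6*(2 + 2*(-3)) - 7 = 6*(2 - 6) - 7 = 6*(-4) - 7 = -24 - 7 = -31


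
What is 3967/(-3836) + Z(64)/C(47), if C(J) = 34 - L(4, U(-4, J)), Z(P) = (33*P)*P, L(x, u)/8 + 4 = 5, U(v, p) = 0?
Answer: 259200653/49868 ≈ 5197.7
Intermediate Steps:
L(x, u) = 8 (L(x, u) = -32 + 8*5 = -32 + 40 = 8)
Z(P) = 33*P**2
C(J) = 26 (C(J) = 34 - 1*8 = 34 - 8 = 26)
3967/(-3836) + Z(64)/C(47) = 3967/(-3836) + (33*64**2)/26 = 3967*(-1/3836) + (33*4096)*(1/26) = -3967/3836 + 135168*(1/26) = -3967/3836 + 67584/13 = 259200653/49868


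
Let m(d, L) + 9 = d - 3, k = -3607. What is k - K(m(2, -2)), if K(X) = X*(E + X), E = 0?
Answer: -3707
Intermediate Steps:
m(d, L) = -12 + d (m(d, L) = -9 + (d - 3) = -9 + (-3 + d) = -12 + d)
K(X) = X² (K(X) = X*(0 + X) = X*X = X²)
k - K(m(2, -2)) = -3607 - (-12 + 2)² = -3607 - 1*(-10)² = -3607 - 1*100 = -3607 - 100 = -3707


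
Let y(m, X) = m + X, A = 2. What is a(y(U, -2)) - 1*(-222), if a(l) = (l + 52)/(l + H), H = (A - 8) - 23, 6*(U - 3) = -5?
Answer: 38093/173 ≈ 220.19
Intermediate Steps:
U = 13/6 (U = 3 + (⅙)*(-5) = 3 - ⅚ = 13/6 ≈ 2.1667)
H = -29 (H = (2 - 8) - 23 = -6 - 23 = -29)
y(m, X) = X + m
a(l) = (52 + l)/(-29 + l) (a(l) = (l + 52)/(l - 29) = (52 + l)/(-29 + l))
a(y(U, -2)) - 1*(-222) = (52 + (-2 + 13/6))/(-29 + (-2 + 13/6)) - 1*(-222) = (52 + ⅙)/(-29 + ⅙) + 222 = (313/6)/(-173/6) + 222 = -6/173*313/6 + 222 = -313/173 + 222 = 38093/173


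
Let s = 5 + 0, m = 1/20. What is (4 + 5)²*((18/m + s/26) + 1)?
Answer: 760671/26 ≈ 29257.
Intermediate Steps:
m = 1/20 ≈ 0.050000
s = 5
(4 + 5)²*((18/m + s/26) + 1) = (4 + 5)²*((18/(1/20) + 5/26) + 1) = 9²*((18*20 + 5*(1/26)) + 1) = 81*((360 + 5/26) + 1) = 81*(9365/26 + 1) = 81*(9391/26) = 760671/26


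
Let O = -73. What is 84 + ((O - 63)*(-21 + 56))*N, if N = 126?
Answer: -599676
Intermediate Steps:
84 + ((O - 63)*(-21 + 56))*N = 84 + ((-73 - 63)*(-21 + 56))*126 = 84 - 136*35*126 = 84 - 4760*126 = 84 - 599760 = -599676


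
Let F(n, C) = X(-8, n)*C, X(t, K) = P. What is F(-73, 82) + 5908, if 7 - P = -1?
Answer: 6564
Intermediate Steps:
P = 8 (P = 7 - 1*(-1) = 7 + 1 = 8)
X(t, K) = 8
F(n, C) = 8*C
F(-73, 82) + 5908 = 8*82 + 5908 = 656 + 5908 = 6564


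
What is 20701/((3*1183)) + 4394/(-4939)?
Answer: 86647933/17528511 ≈ 4.9433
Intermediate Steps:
20701/((3*1183)) + 4394/(-4939) = 20701/3549 + 4394*(-1/4939) = 20701*(1/3549) - 4394/4939 = 20701/3549 - 4394/4939 = 86647933/17528511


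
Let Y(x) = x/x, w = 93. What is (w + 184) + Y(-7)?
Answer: 278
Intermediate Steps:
Y(x) = 1
(w + 184) + Y(-7) = (93 + 184) + 1 = 277 + 1 = 278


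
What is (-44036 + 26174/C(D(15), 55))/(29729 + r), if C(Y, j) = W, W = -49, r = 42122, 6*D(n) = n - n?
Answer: -2183938/3520699 ≈ -0.62031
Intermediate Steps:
D(n) = 0 (D(n) = (n - n)/6 = (1/6)*0 = 0)
C(Y, j) = -49
(-44036 + 26174/C(D(15), 55))/(29729 + r) = (-44036 + 26174/(-49))/(29729 + 42122) = (-44036 + 26174*(-1/49))/71851 = (-44036 - 26174/49)*(1/71851) = -2183938/49*1/71851 = -2183938/3520699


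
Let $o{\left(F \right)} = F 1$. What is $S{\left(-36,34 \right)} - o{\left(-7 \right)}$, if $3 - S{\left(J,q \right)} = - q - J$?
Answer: $8$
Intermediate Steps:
$o{\left(F \right)} = F$
$S{\left(J,q \right)} = 3 + J + q$ ($S{\left(J,q \right)} = 3 - \left(- q - J\right) = 3 - \left(- J - q\right) = 3 + \left(J + q\right) = 3 + J + q$)
$S{\left(-36,34 \right)} - o{\left(-7 \right)} = \left(3 - 36 + 34\right) - -7 = 1 + 7 = 8$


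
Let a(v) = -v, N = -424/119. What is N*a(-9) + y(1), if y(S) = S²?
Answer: -3697/119 ≈ -31.067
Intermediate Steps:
N = -424/119 (N = -424*1/119 = -424/119 ≈ -3.5630)
N*a(-9) + y(1) = -(-424)*(-9)/119 + 1² = -424/119*9 + 1 = -3816/119 + 1 = -3697/119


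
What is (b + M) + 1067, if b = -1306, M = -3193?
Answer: -3432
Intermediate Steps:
(b + M) + 1067 = (-1306 - 3193) + 1067 = -4499 + 1067 = -3432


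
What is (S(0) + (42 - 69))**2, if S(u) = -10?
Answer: 1369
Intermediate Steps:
(S(0) + (42 - 69))**2 = (-10 + (42 - 69))**2 = (-10 - 27)**2 = (-37)**2 = 1369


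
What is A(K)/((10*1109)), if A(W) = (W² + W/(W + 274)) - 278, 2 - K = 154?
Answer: 139231/67649 ≈ 2.0581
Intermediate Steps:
K = -152 (K = 2 - 1*154 = 2 - 154 = -152)
A(W) = -278 + W² + W/(274 + W) (A(W) = (W² + W/(274 + W)) - 278 = -278 + W² + W/(274 + W))
A(K)/((10*1109)) = ((-76172 + (-152)³ - 277*(-152) + 274*(-152)²)/(274 - 152))/((10*1109)) = ((-76172 - 3511808 + 42104 + 274*23104)/122)/11090 = ((-76172 - 3511808 + 42104 + 6330496)/122)*(1/11090) = ((1/122)*2784620)*(1/11090) = (1392310/61)*(1/11090) = 139231/67649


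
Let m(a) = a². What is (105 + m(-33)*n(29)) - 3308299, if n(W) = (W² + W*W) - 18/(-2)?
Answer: -1466695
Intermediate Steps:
n(W) = 9 + 2*W² (n(W) = (W² + W²) - 18*(-½) = 2*W² + 9 = 9 + 2*W²)
(105 + m(-33)*n(29)) - 3308299 = (105 + (-33)²*(9 + 2*29²)) - 3308299 = (105 + 1089*(9 + 2*841)) - 3308299 = (105 + 1089*(9 + 1682)) - 3308299 = (105 + 1089*1691) - 3308299 = (105 + 1841499) - 3308299 = 1841604 - 3308299 = -1466695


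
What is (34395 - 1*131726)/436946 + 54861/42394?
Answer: 4961261023/4630972181 ≈ 1.0713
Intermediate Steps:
(34395 - 1*131726)/436946 + 54861/42394 = (34395 - 131726)*(1/436946) + 54861*(1/42394) = -97331*1/436946 + 54861/42394 = -97331/436946 + 54861/42394 = 4961261023/4630972181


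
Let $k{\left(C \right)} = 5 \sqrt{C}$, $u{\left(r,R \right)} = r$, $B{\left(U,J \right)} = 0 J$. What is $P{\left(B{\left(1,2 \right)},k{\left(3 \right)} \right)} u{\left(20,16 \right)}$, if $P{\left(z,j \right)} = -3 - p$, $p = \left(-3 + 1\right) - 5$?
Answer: $80$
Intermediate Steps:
$p = -7$ ($p = -2 - 5 = -7$)
$B{\left(U,J \right)} = 0$
$P{\left(z,j \right)} = 4$ ($P{\left(z,j \right)} = -3 - -7 = -3 + 7 = 4$)
$P{\left(B{\left(1,2 \right)},k{\left(3 \right)} \right)} u{\left(20,16 \right)} = 4 \cdot 20 = 80$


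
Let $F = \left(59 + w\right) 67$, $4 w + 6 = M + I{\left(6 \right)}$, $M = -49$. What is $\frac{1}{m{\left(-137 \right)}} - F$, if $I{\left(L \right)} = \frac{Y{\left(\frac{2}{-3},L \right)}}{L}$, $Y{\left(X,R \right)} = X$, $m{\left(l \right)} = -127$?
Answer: $- \frac{3463172}{1143} \approx -3029.9$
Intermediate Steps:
$I{\left(L \right)} = - \frac{2}{3 L}$ ($I{\left(L \right)} = \frac{2 \frac{1}{-3}}{L} = \frac{2 \left(- \frac{1}{3}\right)}{L} = - \frac{2}{3 L}$)
$w = - \frac{124}{9}$ ($w = - \frac{3}{2} + \frac{-49 - \frac{2}{3 \cdot 6}}{4} = - \frac{3}{2} + \frac{-49 - \frac{1}{9}}{4} = - \frac{3}{2} + \frac{1}{4} \left(- \frac{442}{9}\right) = - \frac{3}{2} - \frac{221}{18} = - \frac{124}{9} \approx -13.778$)
$F = \frac{27269}{9}$ ($F = \left(59 - \frac{124}{9}\right) 67 = \frac{407}{9} \cdot 67 = \frac{27269}{9} \approx 3029.9$)
$\frac{1}{m{\left(-137 \right)}} - F = \frac{1}{-127} - \frac{27269}{9} = - \frac{1}{127} - \frac{27269}{9} = - \frac{3463172}{1143}$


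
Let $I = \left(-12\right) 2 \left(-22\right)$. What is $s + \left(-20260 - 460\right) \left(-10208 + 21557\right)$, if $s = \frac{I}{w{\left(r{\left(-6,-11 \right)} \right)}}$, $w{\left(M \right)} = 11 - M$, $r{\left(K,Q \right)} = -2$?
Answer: $- \frac{3056966112}{13} \approx -2.3515 \cdot 10^{8}$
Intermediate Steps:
$I = 528$ ($I = \left(-24\right) \left(-22\right) = 528$)
$s = \frac{528}{13}$ ($s = \frac{528}{11 - -2} = \frac{528}{11 + 2} = \frac{528}{13} \approx 40.615$)
$s + \left(-20260 - 460\right) \left(-10208 + 21557\right) = \frac{528}{13} + \left(-20260 - 460\right) \left(-10208 + 21557\right) = \frac{528}{13} - 235151280 = - \frac{3056966112}{13}$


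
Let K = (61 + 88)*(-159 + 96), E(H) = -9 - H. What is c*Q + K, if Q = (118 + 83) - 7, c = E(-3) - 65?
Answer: -23161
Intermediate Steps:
c = -71 (c = (-9 - 1*(-3)) - 65 = (-9 + 3) - 65 = -6 - 65 = -71)
Q = 194 (Q = 201 - 7 = 194)
K = -9387 (K = 149*(-63) = -9387)
c*Q + K = -71*194 - 9387 = -13774 - 9387 = -23161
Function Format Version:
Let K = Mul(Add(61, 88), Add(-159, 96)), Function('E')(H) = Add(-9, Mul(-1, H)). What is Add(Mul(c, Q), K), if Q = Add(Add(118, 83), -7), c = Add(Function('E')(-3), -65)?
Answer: -23161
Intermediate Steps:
c = -71 (c = Add(Add(-9, Mul(-1, -3)), -65) = Add(Add(-9, 3), -65) = Add(-6, -65) = -71)
Q = 194 (Q = Add(201, -7) = 194)
K = -9387 (K = Mul(149, -63) = -9387)
Add(Mul(c, Q), K) = Add(Mul(-71, 194), -9387) = Add(-13774, -9387) = -23161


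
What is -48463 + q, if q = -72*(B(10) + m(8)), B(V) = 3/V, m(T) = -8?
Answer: -239543/5 ≈ -47909.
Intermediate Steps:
q = 2772/5 (q = -72*(3/10 - 8) = -72*(-77/10) = 2772/5 ≈ 554.40)
-48463 + q = -48463 + 2772/5 = -239543/5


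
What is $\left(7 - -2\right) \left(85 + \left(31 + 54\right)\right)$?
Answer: $1530$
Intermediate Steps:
$\left(7 - -2\right) \left(85 + \left(31 + 54\right)\right) = \left(7 + 2\right) \left(85 + 85\right) = 9 \cdot 170 = 1530$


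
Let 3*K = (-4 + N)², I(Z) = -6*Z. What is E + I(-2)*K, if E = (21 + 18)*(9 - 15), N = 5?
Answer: -230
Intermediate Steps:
E = -234 (E = 39*(-6) = -234)
K = ⅓ (K = (-4 + 5)²/3 = (⅓)*1² = (⅓)*1 = ⅓ ≈ 0.33333)
E + I(-2)*K = -234 - 6*(-2)*(⅓) = -234 + 12*(⅓) = -234 + 4 = -230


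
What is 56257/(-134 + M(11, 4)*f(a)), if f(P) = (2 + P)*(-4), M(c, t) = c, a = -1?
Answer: -56257/178 ≈ -316.05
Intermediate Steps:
f(P) = -8 - 4*P
56257/(-134 + M(11, 4)*f(a)) = 56257/(-134 + 11*(-8 - 4*(-1))) = 56257/(-134 + 11*(-8 + 4)) = 56257/(-134 + 11*(-4)) = 56257/(-134 - 44) = 56257/(-178) = 56257*(-1/178) = -56257/178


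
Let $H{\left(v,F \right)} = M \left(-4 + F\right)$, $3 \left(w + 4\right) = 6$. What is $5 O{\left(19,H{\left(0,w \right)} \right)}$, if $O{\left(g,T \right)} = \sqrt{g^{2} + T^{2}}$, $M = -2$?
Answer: $5 \sqrt{505} \approx 112.36$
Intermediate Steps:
$w = -2$ ($w = -4 + \frac{1}{3} \cdot 6 = -4 + 2 = -2$)
$H{\left(v,F \right)} = 8 - 2 F$ ($H{\left(v,F \right)} = - 2 \left(-4 + F\right) = 8 - 2 F$)
$O{\left(g,T \right)} = \sqrt{T^{2} + g^{2}}$
$5 O{\left(19,H{\left(0,w \right)} \right)} = 5 \sqrt{\left(8 - -4\right)^{2} + 19^{2}} = 5 \sqrt{\left(8 + 4\right)^{2} + 361} = 5 \sqrt{12^{2} + 361} = 5 \sqrt{144 + 361} = 5 \sqrt{505}$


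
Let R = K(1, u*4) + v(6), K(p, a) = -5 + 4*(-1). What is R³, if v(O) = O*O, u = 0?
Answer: 19683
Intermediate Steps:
v(O) = O²
K(p, a) = -9 (K(p, a) = -5 - 4 = -9)
R = 27 (R = -9 + 6² = -9 + 36 = 27)
R³ = 27³ = 19683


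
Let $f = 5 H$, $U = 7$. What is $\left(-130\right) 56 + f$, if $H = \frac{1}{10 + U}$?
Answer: $- \frac{123755}{17} \approx -7279.7$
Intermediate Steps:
$H = \frac{1}{17}$ ($H = \frac{1}{10 + 7} = \frac{1}{17} \approx 0.058824$)
$f = \frac{5}{17}$ ($f = 5 \cdot \frac{1}{17} = \frac{5}{17} \approx 0.29412$)
$\left(-130\right) 56 + f = \left(-130\right) 56 + \frac{5}{17} = -7280 + \frac{5}{17} = - \frac{123755}{17}$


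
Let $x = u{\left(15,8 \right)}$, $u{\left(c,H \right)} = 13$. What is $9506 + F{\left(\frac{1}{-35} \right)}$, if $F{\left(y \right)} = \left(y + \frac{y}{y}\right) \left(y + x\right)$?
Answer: $\frac{11660286}{1225} \approx 9518.6$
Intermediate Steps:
$x = 13$
$F{\left(y \right)} = \left(1 + y\right) \left(13 + y\right)$ ($F{\left(y \right)} = \left(y + \frac{y}{y}\right) \left(y + 13\right) = \left(y + 1\right) \left(13 + y\right) = \left(1 + y\right) \left(13 + y\right)$)
$9506 + F{\left(\frac{1}{-35} \right)} = 9506 + \left(13 + \left(\frac{1}{-35}\right)^{2} + \frac{14}{-35}\right) = 9506 + \left(13 + \left(- \frac{1}{35}\right)^{2} + 14 \left(- \frac{1}{35}\right)\right) = 9506 + \left(13 + \frac{1}{1225} - \frac{2}{5}\right) = 9506 + \frac{15436}{1225} = \frac{11660286}{1225}$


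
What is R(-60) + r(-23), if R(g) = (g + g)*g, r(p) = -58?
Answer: 7142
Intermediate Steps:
R(g) = 2*g² (R(g) = (2*g)*g = 2*g²)
R(-60) + r(-23) = 2*(-60)² - 58 = 2*3600 - 58 = 7200 - 58 = 7142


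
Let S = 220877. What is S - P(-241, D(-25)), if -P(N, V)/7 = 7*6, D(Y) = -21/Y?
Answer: 221171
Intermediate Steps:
P(N, V) = -294 (P(N, V) = -49*6 = -7*42 = -294)
S - P(-241, D(-25)) = 220877 - 1*(-294) = 220877 + 294 = 221171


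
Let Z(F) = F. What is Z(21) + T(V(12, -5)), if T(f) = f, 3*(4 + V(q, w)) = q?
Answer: 21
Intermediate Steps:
V(q, w) = -4 + q/3
Z(21) + T(V(12, -5)) = 21 + (-4 + (⅓)*12) = 21 + (-4 + 4) = 21 + 0 = 21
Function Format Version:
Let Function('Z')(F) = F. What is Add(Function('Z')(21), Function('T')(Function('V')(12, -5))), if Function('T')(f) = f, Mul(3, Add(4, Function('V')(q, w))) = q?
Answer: 21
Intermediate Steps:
Function('V')(q, w) = Add(-4, Mul(Rational(1, 3), q))
Add(Function('Z')(21), Function('T')(Function('V')(12, -5))) = Add(21, Add(-4, Mul(Rational(1, 3), 12))) = Add(21, Add(-4, 4)) = Add(21, 0) = 21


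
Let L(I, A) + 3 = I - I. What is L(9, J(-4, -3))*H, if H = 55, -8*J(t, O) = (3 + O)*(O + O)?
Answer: -165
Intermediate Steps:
J(t, O) = -O*(3 + O)/4 (J(t, O) = -(3 + O)*(O + O)/8 = -(3 + O)*2*O/8 = -O*(3 + O)/4)
L(I, A) = -3 (L(I, A) = -3 + (I - I) = -3 + 0 = -3)
L(9, J(-4, -3))*H = -3*55 = -165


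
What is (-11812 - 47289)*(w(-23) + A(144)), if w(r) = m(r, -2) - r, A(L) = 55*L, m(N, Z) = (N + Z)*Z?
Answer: -472394293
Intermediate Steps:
m(N, Z) = Z*(N + Z)
w(r) = 4 - 3*r (w(r) = -2*(r - 2) - r = -2*(-2 + r) - r = (4 - 2*r) - r = 4 - 3*r)
(-11812 - 47289)*(w(-23) + A(144)) = (-11812 - 47289)*((4 - 3*(-23)) + 55*144) = -59101*((4 + 69) + 7920) = -59101*(73 + 7920) = -59101*7993 = -472394293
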